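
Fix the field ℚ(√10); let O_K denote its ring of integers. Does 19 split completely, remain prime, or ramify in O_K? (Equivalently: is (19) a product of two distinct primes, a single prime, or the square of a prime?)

19 remains inert

10 mod 4 = 2, hence disc K = 4·10 = 40 and O_K = ℤ[√10].
19 ∤ 40, so 19 is unramified.
Compute (10/19) via Euler: 10^((19-1)/2) mod 19 = 18, so (10/19) = -1.
(10/19) = -1, so 19 is inert.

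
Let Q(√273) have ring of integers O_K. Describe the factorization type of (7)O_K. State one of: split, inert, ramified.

p ramifies

Since 273 ≡ 1 mod 4, the ring of integers is ℤ[(1+√273)/2] with discriminant 273.
7 divides disc(K) = 273, so 7 ramifies.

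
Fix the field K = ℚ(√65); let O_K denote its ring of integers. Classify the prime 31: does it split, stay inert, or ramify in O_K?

Since 65 ≡ 1 mod 4, the ring of integers is ℤ[(1+√65)/2] with discriminant 65.
31 ∤ 65, so 31 is unramified.
Compute (65/31) via Euler: 3^((31-1)/2) mod 31 = 30, so (65/31) = -1.
(65/31) = -1, so 31 is inert.

inert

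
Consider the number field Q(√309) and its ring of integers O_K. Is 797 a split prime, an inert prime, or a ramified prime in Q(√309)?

inert — (797) stays prime in O_K

Since 309 ≡ 1 mod 4, the ring of integers is ℤ[(1+√309)/2] with discriminant 309.
797 ∤ 309, so 797 is unramified.
(309/797) = 309^398 mod 797 = 796, giving Legendre symbol -1.
Legendre symbol -1 ⇒ 797 is inert.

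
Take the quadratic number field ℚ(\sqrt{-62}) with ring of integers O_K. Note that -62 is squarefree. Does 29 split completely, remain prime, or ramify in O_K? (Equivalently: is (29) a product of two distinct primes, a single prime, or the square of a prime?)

d = -62 ≡ 2 (mod 4), so O_K = ℤ[√-62] and disc(K) = 4d = -248.
Since gcd(29, -248) = 1 the prime 29 does not ramify.
Legendre symbol by Euler's criterion: (-62/29) ≡ (-62)^14 ≡ 1 (mod 29), i.e. (-62/29) = 1.
(-62/29) = 1, so 29 splits.

p splits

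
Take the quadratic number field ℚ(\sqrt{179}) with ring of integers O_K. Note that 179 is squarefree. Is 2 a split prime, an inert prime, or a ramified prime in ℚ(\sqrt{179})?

ramifies in O_K

d = 179 ≡ 3 (mod 4), so O_K = ℤ[√179] and disc(K) = 4d = 716.
Ramification test: 2 | 716. The prime 2 ramifies in K.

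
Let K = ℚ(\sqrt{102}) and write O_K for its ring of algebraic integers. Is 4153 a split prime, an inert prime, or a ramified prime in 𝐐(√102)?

inert

102 mod 4 = 2, hence disc K = 4·102 = 408 and O_K = ℤ[√102].
Since gcd(4153, 408) = 1 the prime 4153 does not ramify.
(102/4153) = 102^2076 mod 4153 = 4152, giving Legendre symbol -1.
d is a non-residue mod p, hence 4153 remains inert in O_K.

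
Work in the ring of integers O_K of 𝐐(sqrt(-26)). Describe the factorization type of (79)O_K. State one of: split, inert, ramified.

inert — (79) stays prime in O_K

-26 mod 4 = 2, hence disc K = 4·(-26) = -104 and O_K = ℤ[√-26].
Since gcd(79, -104) = 1 the prime 79 does not ramify.
Euler's criterion: (-26)^39 mod 79 = 78. Thus (-26|79) = -1.
d is a non-residue mod p, hence 79 remains inert in O_K.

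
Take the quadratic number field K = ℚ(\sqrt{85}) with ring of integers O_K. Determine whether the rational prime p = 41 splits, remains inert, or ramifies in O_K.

85 mod 4 = 1, hence disc K = 85 and O_K = ℤ[(1+√85)/2].
41 ∤ 85, so 41 is unramified.
Euler's criterion: 85^20 mod 41 = 40. Thus (85|41) = -1.
d is a non-residue mod p, hence 41 remains inert in O_K.

inert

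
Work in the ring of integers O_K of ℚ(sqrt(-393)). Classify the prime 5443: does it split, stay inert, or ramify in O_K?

-393 mod 4 = 3, hence disc K = 4·(-393) = -1572 and O_K = ℤ[√-393].
Since gcd(5443, -1572) = 1 the prime 5443 does not ramify.
(-393/5443) = 5050^2721 mod 5443 = 1, giving Legendre symbol 1.
d is a quadratic residue mod p, hence 5443 splits in O_K.

splits completely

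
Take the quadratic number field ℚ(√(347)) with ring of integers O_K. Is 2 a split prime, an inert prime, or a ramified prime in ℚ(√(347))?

Since 347 ≢ 1 mod 4, the ring of integers is ℤ[√347] with discriminant 4·347 = 1388.
2 divides disc(K) = 1388, so 2 ramifies.

2 is ramified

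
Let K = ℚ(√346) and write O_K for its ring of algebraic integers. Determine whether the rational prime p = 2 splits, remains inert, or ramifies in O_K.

346 mod 4 = 2, hence disc K = 4·346 = 1384 and O_K = ℤ[√346].
Ramification test: 2 | 1384. The prime 2 ramifies in K.

ramified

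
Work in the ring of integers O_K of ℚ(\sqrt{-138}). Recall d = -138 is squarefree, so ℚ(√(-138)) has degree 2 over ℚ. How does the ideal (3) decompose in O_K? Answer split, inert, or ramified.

-138 mod 4 = 2, hence disc K = 4·(-138) = -552 and O_K = ℤ[√-138].
3 divides disc(K) = -552, so 3 ramifies.

p ramifies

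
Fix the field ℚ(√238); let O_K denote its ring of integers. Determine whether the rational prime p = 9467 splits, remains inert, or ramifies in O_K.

remains prime (inert)

238 mod 4 = 2, hence disc K = 4·238 = 952 and O_K = ℤ[√238].
disc(K) = 952 is not divisible by 9467; 9467 is unramified.
Legendre symbol by Euler's criterion: (238/9467) ≡ 238^4733 ≡ 9466 (mod 9467), i.e. (238/9467) = -1.
(238/9467) = -1, so 9467 is inert.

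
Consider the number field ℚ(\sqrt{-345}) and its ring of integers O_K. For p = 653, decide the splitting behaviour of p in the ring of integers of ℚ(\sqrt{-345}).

splits completely

Since -345 ≢ 1 mod 4, the ring of integers is ℤ[√-345] with discriminant 4·(-345) = -1380.
653 ∤ -1380, so 653 is unramified.
Legendre symbol by Euler's criterion: (-345/653) ≡ (-345)^326 ≡ 1 (mod 653), i.e. (-345/653) = 1.
Legendre symbol 1 ⇒ 653 is split.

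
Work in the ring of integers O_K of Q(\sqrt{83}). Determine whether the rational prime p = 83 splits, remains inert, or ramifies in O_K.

ramified — (83) = 𝔭²

Since 83 ≢ 1 mod 4, the ring of integers is ℤ[√83] with discriminant 4·83 = 332.
83 divides disc(K) = 332, so 83 ramifies.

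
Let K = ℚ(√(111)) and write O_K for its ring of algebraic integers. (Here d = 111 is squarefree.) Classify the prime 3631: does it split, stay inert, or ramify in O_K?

split

Since 111 ≢ 1 mod 4, the ring of integers is ℤ[√111] with discriminant 4·111 = 444.
3631 ∤ 444, so 3631 is unramified.
Legendre symbol by Euler's criterion: (111/3631) ≡ 111^1815 ≡ 1 (mod 3631), i.e. (111/3631) = 1.
Legendre symbol 1 ⇒ 3631 is split.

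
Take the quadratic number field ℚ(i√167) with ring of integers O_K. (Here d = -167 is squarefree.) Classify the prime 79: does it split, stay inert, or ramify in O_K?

p is inert

-167 mod 4 = 1, hence disc K = -167 and O_K = ℤ[(1+√-167)/2].
79 ∤ -167, so 79 is unramified.
(-167/79) = 70^39 mod 79 = 78, giving Legendre symbol -1.
(-167/79) = -1, so 79 is inert.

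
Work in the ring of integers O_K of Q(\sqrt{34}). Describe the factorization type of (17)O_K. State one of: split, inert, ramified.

Since 34 ≢ 1 mod 4, the ring of integers is ℤ[√34] with discriminant 4·34 = 136.
Ramification test: 17 | 136. The prime 17 ramifies in K.

17 is ramified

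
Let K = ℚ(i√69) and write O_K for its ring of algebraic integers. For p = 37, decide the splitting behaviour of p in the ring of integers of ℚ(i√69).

inert — (37) stays prime in O_K

d = -69 ≡ 3 (mod 4), so O_K = ℤ[√-69] and disc(K) = 4d = -276.
Since gcd(37, -276) = 1 the prime 37 does not ramify.
Euler's criterion: (-69)^18 mod 37 = 36. Thus (-69|37) = -1.
Legendre symbol -1 ⇒ 37 is inert.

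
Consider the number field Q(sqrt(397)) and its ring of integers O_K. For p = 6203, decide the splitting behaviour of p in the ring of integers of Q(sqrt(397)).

Since 397 ≡ 1 mod 4, the ring of integers is ℤ[(1+√397)/2] with discriminant 397.
Since gcd(6203, 397) = 1 the prime 6203 does not ramify.
(397/6203) = 397^3101 mod 6203 = 6202, giving Legendre symbol -1.
Legendre symbol -1 ⇒ 6203 is inert.

p is inert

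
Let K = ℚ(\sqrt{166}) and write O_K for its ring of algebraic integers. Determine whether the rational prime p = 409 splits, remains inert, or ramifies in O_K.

split

Since 166 ≢ 1 mod 4, the ring of integers is ℤ[√166] with discriminant 4·166 = 664.
Since gcd(409, 664) = 1 the prime 409 does not ramify.
(166/409) = 166^204 mod 409 = 1, giving Legendre symbol 1.
(166/409) = 1, so 409 splits.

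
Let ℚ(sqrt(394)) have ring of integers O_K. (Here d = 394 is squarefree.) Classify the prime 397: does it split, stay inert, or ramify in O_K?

Since 394 ≢ 1 mod 4, the ring of integers is ℤ[√394] with discriminant 4·394 = 1576.
disc(K) = 1576 is not divisible by 397; 397 is unramified.
(394/397) = 394^198 mod 397 = 1, giving Legendre symbol 1.
d is a quadratic residue mod p, hence 397 splits in O_K.

397 splits in O_K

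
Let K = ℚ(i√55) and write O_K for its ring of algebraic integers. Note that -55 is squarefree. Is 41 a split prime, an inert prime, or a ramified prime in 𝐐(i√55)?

d = -55 ≡ 1 (mod 4), so O_K = ℤ[(1+√-55)/2] and disc(K) = d = -55.
disc(K) = -55 is not divisible by 41; 41 is unramified.
Euler's criterion: (-55)^20 mod 41 = 40. Thus (-55|41) = -1.
d is a non-residue mod p, hence 41 remains inert in O_K.

inert — (41) stays prime in O_K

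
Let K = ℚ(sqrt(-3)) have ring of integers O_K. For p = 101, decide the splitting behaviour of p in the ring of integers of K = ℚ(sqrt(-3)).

d = -3 ≡ 1 (mod 4), so O_K = ℤ[(1+√-3)/2] and disc(K) = d = -3.
Since gcd(101, -3) = 1 the prime 101 does not ramify.
Legendre symbol by Euler's criterion: (-3/101) ≡ (-3)^50 ≡ 100 (mod 101), i.e. (-3/101) = -1.
(-3/101) = -1, so 101 is inert.

inert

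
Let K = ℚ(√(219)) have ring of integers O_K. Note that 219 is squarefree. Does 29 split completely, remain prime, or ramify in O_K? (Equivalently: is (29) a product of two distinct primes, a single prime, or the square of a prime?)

219 mod 4 = 3, hence disc K = 4·219 = 876 and O_K = ℤ[√219].
Since gcd(29, 876) = 1 the prime 29 does not ramify.
Euler's criterion: 219^14 mod 29 = 1. Thus (219|29) = 1.
(219/29) = 1, so 29 splits.

split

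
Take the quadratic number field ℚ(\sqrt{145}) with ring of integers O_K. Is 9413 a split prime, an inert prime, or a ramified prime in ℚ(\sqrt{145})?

d = 145 ≡ 1 (mod 4), so O_K = ℤ[(1+√145)/2] and disc(K) = d = 145.
9413 ∤ 145, so 9413 is unramified.
Euler's criterion: 145^4706 mod 9413 = 1. Thus (145|9413) = 1.
(145/9413) = 1, so 9413 splits.

split — (9413) = 𝔭₁𝔭₂ with 𝔭₁ ≠ 𝔭₂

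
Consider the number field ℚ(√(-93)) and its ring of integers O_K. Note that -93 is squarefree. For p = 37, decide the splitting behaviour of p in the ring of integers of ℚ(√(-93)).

d = -93 ≡ 3 (mod 4), so O_K = ℤ[√-93] and disc(K) = 4d = -372.
disc(K) = -372 is not divisible by 37; 37 is unramified.
(-93/37) = 18^18 mod 37 = 36, giving Legendre symbol -1.
(-93/37) = -1, so 37 is inert.

p is inert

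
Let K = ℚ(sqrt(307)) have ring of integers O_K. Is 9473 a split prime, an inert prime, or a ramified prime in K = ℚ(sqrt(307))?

d = 307 ≡ 3 (mod 4), so O_K = ℤ[√307] and disc(K) = 4d = 1228.
Since gcd(9473, 1228) = 1 the prime 9473 does not ramify.
(307/9473) = 307^4736 mod 9473 = 9472, giving Legendre symbol -1.
d is a non-residue mod p, hence 9473 remains inert in O_K.

p is inert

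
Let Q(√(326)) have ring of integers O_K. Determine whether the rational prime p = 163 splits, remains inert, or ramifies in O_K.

163 is ramified

326 mod 4 = 2, hence disc K = 4·326 = 1304 and O_K = ℤ[√326].
163 divides disc(K) = 1304, so 163 ramifies.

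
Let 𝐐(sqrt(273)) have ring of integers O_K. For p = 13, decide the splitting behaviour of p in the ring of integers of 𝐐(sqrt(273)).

Since 273 ≡ 1 mod 4, the ring of integers is ℤ[(1+√273)/2] with discriminant 273.
Ramification test: 13 | 273. The prime 13 ramifies in K.

ramified — (13) = 𝔭²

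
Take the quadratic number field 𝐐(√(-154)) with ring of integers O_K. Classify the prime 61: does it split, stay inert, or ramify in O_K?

Since -154 ≢ 1 mod 4, the ring of integers is ℤ[√-154] with discriminant 4·(-154) = -616.
61 ∤ -616, so 61 is unramified.
Compute (-154/61) via Euler: 29^((61-1)/2) mod 61 = 60, so (-154/61) = -1.
Legendre symbol -1 ⇒ 61 is inert.

inert — (61) stays prime in O_K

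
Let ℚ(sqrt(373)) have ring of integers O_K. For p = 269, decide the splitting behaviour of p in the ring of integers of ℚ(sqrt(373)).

373 mod 4 = 1, hence disc K = 373 and O_K = ℤ[(1+√373)/2].
269 ∤ 373, so 269 is unramified.
Euler's criterion: 373^134 mod 269 = 268. Thus (373|269) = -1.
(373/269) = -1, so 269 is inert.

269 remains inert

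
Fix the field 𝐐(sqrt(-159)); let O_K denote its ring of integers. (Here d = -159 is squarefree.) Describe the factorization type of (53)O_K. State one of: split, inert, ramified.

ramifies in O_K

-159 mod 4 = 1, hence disc K = -159 and O_K = ℤ[(1+√-159)/2].
disc(K) = -159 = 53·(-3), so p = 53 is ramified.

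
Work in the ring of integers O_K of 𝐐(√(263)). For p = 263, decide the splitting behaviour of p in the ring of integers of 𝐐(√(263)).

263 is ramified

Since 263 ≢ 1 mod 4, the ring of integers is ℤ[√263] with discriminant 4·263 = 1052.
Ramification test: 263 | 1052. The prime 263 ramifies in K.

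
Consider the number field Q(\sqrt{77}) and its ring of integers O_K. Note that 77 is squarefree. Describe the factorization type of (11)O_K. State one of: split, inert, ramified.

ramifies in O_K

77 mod 4 = 1, hence disc K = 77 and O_K = ℤ[(1+√77)/2].
Ramification test: 11 | 77. The prime 11 ramifies in K.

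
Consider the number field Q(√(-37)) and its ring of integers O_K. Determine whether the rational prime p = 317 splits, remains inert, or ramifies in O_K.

d = -37 ≡ 3 (mod 4), so O_K = ℤ[√-37] and disc(K) = 4d = -148.
disc(K) = -148 is not divisible by 317; 317 is unramified.
Compute (-37/317) via Euler: 280^((317-1)/2) mod 317 = 1, so (-37/317) = 1.
d is a quadratic residue mod p, hence 317 splits in O_K.

p splits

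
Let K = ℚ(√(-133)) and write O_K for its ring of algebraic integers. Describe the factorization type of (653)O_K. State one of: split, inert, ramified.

split

-133 mod 4 = 3, hence disc K = 4·(-133) = -532 and O_K = ℤ[√-133].
Since gcd(653, -532) = 1 the prime 653 does not ramify.
Euler's criterion: (-133)^326 mod 653 = 1. Thus (-133|653) = 1.
Legendre symbol 1 ⇒ 653 is split.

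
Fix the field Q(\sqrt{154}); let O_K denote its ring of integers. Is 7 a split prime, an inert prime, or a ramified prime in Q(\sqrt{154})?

d = 154 ≡ 2 (mod 4), so O_K = ℤ[√154] and disc(K) = 4d = 616.
7 divides disc(K) = 616, so 7 ramifies.

ramifies in O_K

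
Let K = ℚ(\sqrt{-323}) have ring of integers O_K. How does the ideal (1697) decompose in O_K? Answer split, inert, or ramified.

-323 mod 4 = 1, hence disc K = -323 and O_K = ℤ[(1+√-323)/2].
Since gcd(1697, -323) = 1 the prime 1697 does not ramify.
Compute (-323/1697) via Euler: 1374^((1697-1)/2) mod 1697 = 1696, so (-323/1697) = -1.
d is a non-residue mod p, hence 1697 remains inert in O_K.

inert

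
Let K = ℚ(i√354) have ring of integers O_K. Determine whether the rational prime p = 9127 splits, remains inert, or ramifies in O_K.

-354 mod 4 = 2, hence disc K = 4·(-354) = -1416 and O_K = ℤ[√-354].
disc(K) = -1416 is not divisible by 9127; 9127 is unramified.
(-354/9127) = 8773^4563 mod 9127 = 9126, giving Legendre symbol -1.
d is a non-residue mod p, hence 9127 remains inert in O_K.

inert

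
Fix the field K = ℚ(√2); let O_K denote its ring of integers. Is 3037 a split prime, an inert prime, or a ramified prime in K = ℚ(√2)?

p is inert

2 mod 4 = 2, hence disc K = 4·2 = 8 and O_K = ℤ[√2].
disc(K) = 8 is not divisible by 3037; 3037 is unramified.
Compute (2/3037) via Euler: 2^((3037-1)/2) mod 3037 = 3036, so (2/3037) = -1.
d is a non-residue mod p, hence 3037 remains inert in O_K.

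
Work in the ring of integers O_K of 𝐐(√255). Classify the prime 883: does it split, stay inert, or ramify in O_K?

p splits

d = 255 ≡ 3 (mod 4), so O_K = ℤ[√255] and disc(K) = 4d = 1020.
disc(K) = 1020 is not divisible by 883; 883 is unramified.
Compute (255/883) via Euler: 255^((883-1)/2) mod 883 = 1, so (255/883) = 1.
(255/883) = 1, so 883 splits.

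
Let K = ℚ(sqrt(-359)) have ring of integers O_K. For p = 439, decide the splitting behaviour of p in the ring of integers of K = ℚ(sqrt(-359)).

d = -359 ≡ 1 (mod 4), so O_K = ℤ[(1+√-359)/2] and disc(K) = d = -359.
439 ∤ -359, so 439 is unramified.
(-359/439) = 80^219 mod 439 = 1, giving Legendre symbol 1.
Legendre symbol 1 ⇒ 439 is split.

splits completely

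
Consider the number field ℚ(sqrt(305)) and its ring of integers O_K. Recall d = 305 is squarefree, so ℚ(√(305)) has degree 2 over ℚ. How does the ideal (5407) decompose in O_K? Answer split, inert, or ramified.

d = 305 ≡ 1 (mod 4), so O_K = ℤ[(1+√305)/2] and disc(K) = d = 305.
disc(K) = 305 is not divisible by 5407; 5407 is unramified.
(305/5407) = 305^2703 mod 5407 = 5406, giving Legendre symbol -1.
d is a non-residue mod p, hence 5407 remains inert in O_K.

inert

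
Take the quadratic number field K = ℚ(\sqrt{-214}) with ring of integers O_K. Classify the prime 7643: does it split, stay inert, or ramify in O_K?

splits completely

-214 mod 4 = 2, hence disc K = 4·(-214) = -856 and O_K = ℤ[√-214].
disc(K) = -856 is not divisible by 7643; 7643 is unramified.
(-214/7643) = 7429^3821 mod 7643 = 1, giving Legendre symbol 1.
Legendre symbol 1 ⇒ 7643 is split.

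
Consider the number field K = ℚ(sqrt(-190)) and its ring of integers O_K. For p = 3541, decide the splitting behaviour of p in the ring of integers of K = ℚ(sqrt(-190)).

p is inert

-190 mod 4 = 2, hence disc K = 4·(-190) = -760 and O_K = ℤ[√-190].
Since gcd(3541, -760) = 1 the prime 3541 does not ramify.
Euler's criterion: (-190)^1770 mod 3541 = 3540. Thus (-190|3541) = -1.
d is a non-residue mod p, hence 3541 remains inert in O_K.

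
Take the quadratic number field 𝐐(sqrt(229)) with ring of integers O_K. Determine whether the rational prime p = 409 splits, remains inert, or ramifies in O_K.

p splits

229 mod 4 = 1, hence disc K = 229 and O_K = ℤ[(1+√229)/2].
Since gcd(409, 229) = 1 the prime 409 does not ramify.
Compute (229/409) via Euler: 229^((409-1)/2) mod 409 = 1, so (229/409) = 1.
d is a quadratic residue mod p, hence 409 splits in O_K.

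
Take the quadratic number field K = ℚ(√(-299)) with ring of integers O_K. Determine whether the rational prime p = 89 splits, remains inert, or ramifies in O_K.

split

-299 mod 4 = 1, hence disc K = -299 and O_K = ℤ[(1+√-299)/2].
Since gcd(89, -299) = 1 the prime 89 does not ramify.
Compute (-299/89) via Euler: 57^((89-1)/2) mod 89 = 1, so (-299/89) = 1.
(-299/89) = 1, so 89 splits.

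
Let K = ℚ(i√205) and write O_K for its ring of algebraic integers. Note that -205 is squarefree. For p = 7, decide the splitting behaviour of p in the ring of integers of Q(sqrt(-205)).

remains prime (inert)

-205 mod 4 = 3, hence disc K = 4·(-205) = -820 and O_K = ℤ[√-205].
Since gcd(7, -820) = 1 the prime 7 does not ramify.
Legendre symbol by Euler's criterion: (-205/7) ≡ (-205)^3 ≡ 6 (mod 7), i.e. (-205/7) = -1.
Legendre symbol -1 ⇒ 7 is inert.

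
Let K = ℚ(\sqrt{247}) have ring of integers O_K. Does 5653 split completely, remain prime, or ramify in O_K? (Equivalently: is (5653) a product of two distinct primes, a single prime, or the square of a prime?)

Since 247 ≢ 1 mod 4, the ring of integers is ℤ[√247] with discriminant 4·247 = 988.
disc(K) = 988 is not divisible by 5653; 5653 is unramified.
Legendre symbol by Euler's criterion: (247/5653) ≡ 247^2826 ≡ 1 (mod 5653), i.e. (247/5653) = 1.
Legendre symbol 1 ⇒ 5653 is split.

splits completely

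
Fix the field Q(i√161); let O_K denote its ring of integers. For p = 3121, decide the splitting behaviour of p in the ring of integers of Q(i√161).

d = -161 ≡ 3 (mod 4), so O_K = ℤ[√-161] and disc(K) = 4d = -644.
3121 ∤ -644, so 3121 is unramified.
(-161/3121) = 2960^1560 mod 3121 = 3120, giving Legendre symbol -1.
Legendre symbol -1 ⇒ 3121 is inert.

inert — (3121) stays prime in O_K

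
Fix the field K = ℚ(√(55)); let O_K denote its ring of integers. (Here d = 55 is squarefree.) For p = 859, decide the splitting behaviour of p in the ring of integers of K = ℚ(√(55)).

p is inert

d = 55 ≡ 3 (mod 4), so O_K = ℤ[√55] and disc(K) = 4d = 220.
Since gcd(859, 220) = 1 the prime 859 does not ramify.
(55/859) = 55^429 mod 859 = 858, giving Legendre symbol -1.
Legendre symbol -1 ⇒ 859 is inert.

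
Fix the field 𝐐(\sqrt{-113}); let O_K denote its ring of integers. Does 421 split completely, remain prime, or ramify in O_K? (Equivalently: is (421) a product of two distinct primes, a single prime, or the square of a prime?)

-113 mod 4 = 3, hence disc K = 4·(-113) = -452 and O_K = ℤ[√-113].
421 ∤ -452, so 421 is unramified.
(-113/421) = 308^210 mod 421 = 1, giving Legendre symbol 1.
Legendre symbol 1 ⇒ 421 is split.

p splits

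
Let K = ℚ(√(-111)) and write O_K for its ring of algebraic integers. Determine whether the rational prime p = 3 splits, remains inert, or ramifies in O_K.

ramified

d = -111 ≡ 1 (mod 4), so O_K = ℤ[(1+√-111)/2] and disc(K) = d = -111.
disc(K) = -111 = 3·(-37), so p = 3 is ramified.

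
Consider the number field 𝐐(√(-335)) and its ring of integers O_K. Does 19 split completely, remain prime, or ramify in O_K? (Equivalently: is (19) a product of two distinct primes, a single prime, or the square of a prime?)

-335 mod 4 = 1, hence disc K = -335 and O_K = ℤ[(1+√-335)/2].
Since gcd(19, -335) = 1 the prime 19 does not ramify.
Legendre symbol by Euler's criterion: (-335/19) ≡ (-335)^9 ≡ 1 (mod 19), i.e. (-335/19) = 1.
d is a quadratic residue mod p, hence 19 splits in O_K.

19 splits in O_K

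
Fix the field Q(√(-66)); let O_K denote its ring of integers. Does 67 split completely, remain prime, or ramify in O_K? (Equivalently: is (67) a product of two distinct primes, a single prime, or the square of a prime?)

split

Since -66 ≢ 1 mod 4, the ring of integers is ℤ[√-66] with discriminant 4·(-66) = -264.
disc(K) = -264 is not divisible by 67; 67 is unramified.
Legendre symbol by Euler's criterion: (-66/67) ≡ (-66)^33 ≡ 1 (mod 67), i.e. (-66/67) = 1.
d is a quadratic residue mod p, hence 67 splits in O_K.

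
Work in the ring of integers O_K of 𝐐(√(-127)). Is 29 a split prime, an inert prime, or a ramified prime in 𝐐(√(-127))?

p is inert

Since -127 ≡ 1 mod 4, the ring of integers is ℤ[(1+√-127)/2] with discriminant -127.
Since gcd(29, -127) = 1 the prime 29 does not ramify.
Euler's criterion: (-127)^14 mod 29 = 28. Thus (-127|29) = -1.
Legendre symbol -1 ⇒ 29 is inert.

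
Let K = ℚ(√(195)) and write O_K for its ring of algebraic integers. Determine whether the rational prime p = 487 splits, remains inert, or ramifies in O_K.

inert

d = 195 ≡ 3 (mod 4), so O_K = ℤ[√195] and disc(K) = 4d = 780.
487 ∤ 780, so 487 is unramified.
Legendre symbol by Euler's criterion: (195/487) ≡ 195^243 ≡ 486 (mod 487), i.e. (195/487) = -1.
(195/487) = -1, so 487 is inert.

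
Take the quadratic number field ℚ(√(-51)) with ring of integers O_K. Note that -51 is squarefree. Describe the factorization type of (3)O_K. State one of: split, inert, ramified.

3 is ramified

Since -51 ≡ 1 mod 4, the ring of integers is ℤ[(1+√-51)/2] with discriminant -51.
3 divides disc(K) = -51, so 3 ramifies.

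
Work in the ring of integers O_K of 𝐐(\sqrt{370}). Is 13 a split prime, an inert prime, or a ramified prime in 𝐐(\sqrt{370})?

Since 370 ≢ 1 mod 4, the ring of integers is ℤ[√370] with discriminant 4·370 = 1480.
13 ∤ 1480, so 13 is unramified.
(370/13) = 6^6 mod 13 = 12, giving Legendre symbol -1.
Legendre symbol -1 ⇒ 13 is inert.

inert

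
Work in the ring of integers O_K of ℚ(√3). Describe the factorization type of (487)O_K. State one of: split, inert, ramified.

3 mod 4 = 3, hence disc K = 4·3 = 12 and O_K = ℤ[√3].
487 ∤ 12, so 487 is unramified.
(3/487) = 3^243 mod 487 = 486, giving Legendre symbol -1.
d is a non-residue mod p, hence 487 remains inert in O_K.

remains prime (inert)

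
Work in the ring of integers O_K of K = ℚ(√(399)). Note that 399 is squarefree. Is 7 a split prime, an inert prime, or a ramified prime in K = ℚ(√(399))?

p ramifies

399 mod 4 = 3, hence disc K = 4·399 = 1596 and O_K = ℤ[√399].
7 divides disc(K) = 1596, so 7 ramifies.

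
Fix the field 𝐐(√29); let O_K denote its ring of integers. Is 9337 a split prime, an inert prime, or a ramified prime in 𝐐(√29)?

splits completely

29 mod 4 = 1, hence disc K = 29 and O_K = ℤ[(1+√29)/2].
9337 ∤ 29, so 9337 is unramified.
(29/9337) = 29^4668 mod 9337 = 1, giving Legendre symbol 1.
d is a quadratic residue mod p, hence 9337 splits in O_K.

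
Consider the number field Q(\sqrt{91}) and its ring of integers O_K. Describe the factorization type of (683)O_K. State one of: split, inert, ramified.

91 mod 4 = 3, hence disc K = 4·91 = 364 and O_K = ℤ[√91].
disc(K) = 364 is not divisible by 683; 683 is unramified.
Euler's criterion: 91^341 mod 683 = 1. Thus (91|683) = 1.
(91/683) = 1, so 683 splits.

splits completely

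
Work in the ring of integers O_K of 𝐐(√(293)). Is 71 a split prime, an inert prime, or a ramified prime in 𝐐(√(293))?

splits completely

293 mod 4 = 1, hence disc K = 293 and O_K = ℤ[(1+√293)/2].
71 ∤ 293, so 71 is unramified.
Compute (293/71) via Euler: 9^((71-1)/2) mod 71 = 1, so (293/71) = 1.
(293/71) = 1, so 71 splits.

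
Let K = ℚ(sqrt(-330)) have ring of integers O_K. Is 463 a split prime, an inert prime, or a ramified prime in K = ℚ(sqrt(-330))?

p splits

d = -330 ≡ 2 (mod 4), so O_K = ℤ[√-330] and disc(K) = 4d = -1320.
disc(K) = -1320 is not divisible by 463; 463 is unramified.
Euler's criterion: (-330)^231 mod 463 = 1. Thus (-330|463) = 1.
Legendre symbol 1 ⇒ 463 is split.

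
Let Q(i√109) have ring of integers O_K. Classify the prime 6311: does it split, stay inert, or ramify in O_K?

Since -109 ≢ 1 mod 4, the ring of integers is ℤ[√-109] with discriminant 4·(-109) = -436.
Since gcd(6311, -436) = 1 the prime 6311 does not ramify.
Euler's criterion: (-109)^3155 mod 6311 = 1. Thus (-109|6311) = 1.
(-109/6311) = 1, so 6311 splits.

p splits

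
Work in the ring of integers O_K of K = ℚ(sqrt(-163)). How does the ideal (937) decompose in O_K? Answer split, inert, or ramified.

937 remains inert

-163 mod 4 = 1, hence disc K = -163 and O_K = ℤ[(1+√-163)/2].
disc(K) = -163 is not divisible by 937; 937 is unramified.
Compute (-163/937) via Euler: 774^((937-1)/2) mod 937 = 936, so (-163/937) = -1.
Legendre symbol -1 ⇒ 937 is inert.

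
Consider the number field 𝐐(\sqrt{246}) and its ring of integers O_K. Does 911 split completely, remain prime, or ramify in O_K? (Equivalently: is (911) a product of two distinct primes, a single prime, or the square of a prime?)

p splits

d = 246 ≡ 2 (mod 4), so O_K = ℤ[√246] and disc(K) = 4d = 984.
911 ∤ 984, so 911 is unramified.
(246/911) = 246^455 mod 911 = 1, giving Legendre symbol 1.
d is a quadratic residue mod p, hence 911 splits in O_K.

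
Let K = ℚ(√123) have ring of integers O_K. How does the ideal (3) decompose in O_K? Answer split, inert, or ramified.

Since 123 ≢ 1 mod 4, the ring of integers is ℤ[√123] with discriminant 4·123 = 492.
3 divides disc(K) = 492, so 3 ramifies.

ramified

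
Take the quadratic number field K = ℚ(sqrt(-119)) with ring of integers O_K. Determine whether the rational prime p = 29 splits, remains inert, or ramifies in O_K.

29 remains inert

-119 mod 4 = 1, hence disc K = -119 and O_K = ℤ[(1+√-119)/2].
disc(K) = -119 is not divisible by 29; 29 is unramified.
(-119/29) = 26^14 mod 29 = 28, giving Legendre symbol -1.
Legendre symbol -1 ⇒ 29 is inert.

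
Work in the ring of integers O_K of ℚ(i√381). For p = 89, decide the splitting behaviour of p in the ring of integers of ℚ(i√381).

split

-381 mod 4 = 3, hence disc K = 4·(-381) = -1524 and O_K = ℤ[√-381].
89 ∤ -1524, so 89 is unramified.
(-381/89) = 64^44 mod 89 = 1, giving Legendre symbol 1.
Legendre symbol 1 ⇒ 89 is split.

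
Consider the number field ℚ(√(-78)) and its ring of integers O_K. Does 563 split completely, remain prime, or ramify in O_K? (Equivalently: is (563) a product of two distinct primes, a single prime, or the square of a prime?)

Since -78 ≢ 1 mod 4, the ring of integers is ℤ[√-78] with discriminant 4·(-78) = -312.
Since gcd(563, -312) = 1 the prime 563 does not ramify.
Euler's criterion: (-78)^281 mod 563 = 1. Thus (-78|563) = 1.
Legendre symbol 1 ⇒ 563 is split.

p splits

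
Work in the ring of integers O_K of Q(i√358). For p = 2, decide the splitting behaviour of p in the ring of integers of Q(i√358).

d = -358 ≡ 2 (mod 4), so O_K = ℤ[√-358] and disc(K) = 4d = -1432.
Ramification test: 2 | -1432. The prime 2 ramifies in K.

ramified — (2) = 𝔭²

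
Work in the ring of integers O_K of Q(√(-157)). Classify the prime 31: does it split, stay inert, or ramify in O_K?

-157 mod 4 = 3, hence disc K = 4·(-157) = -628 and O_K = ℤ[√-157].
31 ∤ -628, so 31 is unramified.
Euler's criterion: (-157)^15 mod 31 = 30. Thus (-157|31) = -1.
d is a non-residue mod p, hence 31 remains inert in O_K.

31 remains inert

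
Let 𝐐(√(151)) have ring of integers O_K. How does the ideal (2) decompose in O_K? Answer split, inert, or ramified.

Since 151 ≢ 1 mod 4, the ring of integers is ℤ[√151] with discriminant 4·151 = 604.
Ramification test: 2 | 604. The prime 2 ramifies in K.

ramifies in O_K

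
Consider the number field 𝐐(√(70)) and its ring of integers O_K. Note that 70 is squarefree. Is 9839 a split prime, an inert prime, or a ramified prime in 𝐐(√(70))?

remains prime (inert)

70 mod 4 = 2, hence disc K = 4·70 = 280 and O_K = ℤ[√70].
disc(K) = 280 is not divisible by 9839; 9839 is unramified.
Legendre symbol by Euler's criterion: (70/9839) ≡ 70^4919 ≡ 9838 (mod 9839), i.e. (70/9839) = -1.
d is a non-residue mod p, hence 9839 remains inert in O_K.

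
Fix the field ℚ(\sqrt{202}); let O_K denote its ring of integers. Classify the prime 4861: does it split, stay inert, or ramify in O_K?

inert

202 mod 4 = 2, hence disc K = 4·202 = 808 and O_K = ℤ[√202].
Since gcd(4861, 808) = 1 the prime 4861 does not ramify.
Compute (202/4861) via Euler: 202^((4861-1)/2) mod 4861 = 4860, so (202/4861) = -1.
(202/4861) = -1, so 4861 is inert.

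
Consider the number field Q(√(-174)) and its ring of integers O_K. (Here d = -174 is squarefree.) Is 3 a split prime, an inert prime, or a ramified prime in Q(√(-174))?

d = -174 ≡ 2 (mod 4), so O_K = ℤ[√-174] and disc(K) = 4d = -696.
3 divides disc(K) = -696, so 3 ramifies.

ramified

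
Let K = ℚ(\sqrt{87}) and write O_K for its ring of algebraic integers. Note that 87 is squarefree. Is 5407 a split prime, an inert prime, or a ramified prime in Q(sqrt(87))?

87 mod 4 = 3, hence disc K = 4·87 = 348 and O_K = ℤ[√87].
Since gcd(5407, 348) = 1 the prime 5407 does not ramify.
(87/5407) = 87^2703 mod 5407 = 5406, giving Legendre symbol -1.
(87/5407) = -1, so 5407 is inert.

p is inert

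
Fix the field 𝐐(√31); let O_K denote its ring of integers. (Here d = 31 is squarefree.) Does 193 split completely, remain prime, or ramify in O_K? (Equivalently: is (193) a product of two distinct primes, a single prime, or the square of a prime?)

31 mod 4 = 3, hence disc K = 4·31 = 124 and O_K = ℤ[√31].
Since gcd(193, 124) = 1 the prime 193 does not ramify.
Compute (31/193) via Euler: 31^((193-1)/2) mod 193 = 1, so (31/193) = 1.
Legendre symbol 1 ⇒ 193 is split.

p splits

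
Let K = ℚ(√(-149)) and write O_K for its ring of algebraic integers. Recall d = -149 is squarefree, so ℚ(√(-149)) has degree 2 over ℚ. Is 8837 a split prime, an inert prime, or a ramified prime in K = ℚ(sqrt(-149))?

p splits

-149 mod 4 = 3, hence disc K = 4·(-149) = -596 and O_K = ℤ[√-149].
Since gcd(8837, -596) = 1 the prime 8837 does not ramify.
Legendre symbol by Euler's criterion: (-149/8837) ≡ (-149)^4418 ≡ 1 (mod 8837), i.e. (-149/8837) = 1.
Legendre symbol 1 ⇒ 8837 is split.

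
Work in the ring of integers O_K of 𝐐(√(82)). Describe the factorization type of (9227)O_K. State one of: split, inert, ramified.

p is inert

Since 82 ≢ 1 mod 4, the ring of integers is ℤ[√82] with discriminant 4·82 = 328.
Since gcd(9227, 328) = 1 the prime 9227 does not ramify.
Legendre symbol by Euler's criterion: (82/9227) ≡ 82^4613 ≡ 9226 (mod 9227), i.e. (82/9227) = -1.
Legendre symbol -1 ⇒ 9227 is inert.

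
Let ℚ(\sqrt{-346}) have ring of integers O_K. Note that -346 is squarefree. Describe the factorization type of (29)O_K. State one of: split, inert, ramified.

-346 mod 4 = 2, hence disc K = 4·(-346) = -1384 and O_K = ℤ[√-346].
disc(K) = -1384 is not divisible by 29; 29 is unramified.
(-346/29) = 2^14 mod 29 = 28, giving Legendre symbol -1.
d is a non-residue mod p, hence 29 remains inert in O_K.

inert — (29) stays prime in O_K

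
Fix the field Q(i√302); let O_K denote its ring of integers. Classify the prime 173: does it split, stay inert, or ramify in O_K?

-302 mod 4 = 2, hence disc K = 4·(-302) = -1208 and O_K = ℤ[√-302].
173 ∤ -1208, so 173 is unramified.
Euler's criterion: (-302)^86 mod 173 = 172. Thus (-302|173) = -1.
Legendre symbol -1 ⇒ 173 is inert.

p is inert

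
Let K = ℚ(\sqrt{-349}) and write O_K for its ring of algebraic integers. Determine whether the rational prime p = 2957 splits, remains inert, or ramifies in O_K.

d = -349 ≡ 3 (mod 4), so O_K = ℤ[√-349] and disc(K) = 4d = -1396.
Since gcd(2957, -1396) = 1 the prime 2957 does not ramify.
Euler's criterion: (-349)^1478 mod 2957 = 2956. Thus (-349|2957) = -1.
d is a non-residue mod p, hence 2957 remains inert in O_K.

inert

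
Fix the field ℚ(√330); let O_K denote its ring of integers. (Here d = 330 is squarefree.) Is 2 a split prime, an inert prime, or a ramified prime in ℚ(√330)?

Since 330 ≢ 1 mod 4, the ring of integers is ℤ[√330] with discriminant 4·330 = 1320.
Ramification test: 2 | 1320. The prime 2 ramifies in K.

2 is ramified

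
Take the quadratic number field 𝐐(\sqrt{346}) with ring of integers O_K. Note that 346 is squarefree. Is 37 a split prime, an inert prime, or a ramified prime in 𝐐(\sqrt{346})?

inert — (37) stays prime in O_K

346 mod 4 = 2, hence disc K = 4·346 = 1384 and O_K = ℤ[√346].
37 ∤ 1384, so 37 is unramified.
Compute (346/37) via Euler: 13^((37-1)/2) mod 37 = 36, so (346/37) = -1.
d is a non-residue mod p, hence 37 remains inert in O_K.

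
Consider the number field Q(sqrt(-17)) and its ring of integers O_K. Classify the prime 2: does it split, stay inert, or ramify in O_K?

2 is ramified

d = -17 ≡ 3 (mod 4), so O_K = ℤ[√-17] and disc(K) = 4d = -68.
2 divides disc(K) = -68, so 2 ramifies.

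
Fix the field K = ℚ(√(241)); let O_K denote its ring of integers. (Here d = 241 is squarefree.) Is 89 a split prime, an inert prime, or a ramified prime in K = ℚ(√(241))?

d = 241 ≡ 1 (mod 4), so O_K = ℤ[(1+√241)/2] and disc(K) = d = 241.
disc(K) = 241 is not divisible by 89; 89 is unramified.
Compute (241/89) via Euler: 63^((89-1)/2) mod 89 = 88, so (241/89) = -1.
Legendre symbol -1 ⇒ 89 is inert.

inert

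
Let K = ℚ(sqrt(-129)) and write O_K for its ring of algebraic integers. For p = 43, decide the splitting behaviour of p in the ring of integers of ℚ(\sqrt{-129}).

ramified — (43) = 𝔭²

-129 mod 4 = 3, hence disc K = 4·(-129) = -516 and O_K = ℤ[√-129].
disc(K) = -516 = 43·(-12), so p = 43 is ramified.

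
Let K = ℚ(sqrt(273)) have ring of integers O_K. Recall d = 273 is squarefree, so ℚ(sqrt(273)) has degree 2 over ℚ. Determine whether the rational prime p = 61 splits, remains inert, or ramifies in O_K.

inert — (61) stays prime in O_K

273 mod 4 = 1, hence disc K = 273 and O_K = ℤ[(1+√273)/2].
61 ∤ 273, so 61 is unramified.
(273/61) = 29^30 mod 61 = 60, giving Legendre symbol -1.
(273/61) = -1, so 61 is inert.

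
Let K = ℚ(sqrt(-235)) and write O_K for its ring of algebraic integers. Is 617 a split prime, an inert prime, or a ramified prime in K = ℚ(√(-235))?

Since -235 ≡ 1 mod 4, the ring of integers is ℤ[(1+√-235)/2] with discriminant -235.
disc(K) = -235 is not divisible by 617; 617 is unramified.
Euler's criterion: (-235)^308 mod 617 = 616. Thus (-235|617) = -1.
d is a non-residue mod p, hence 617 remains inert in O_K.

inert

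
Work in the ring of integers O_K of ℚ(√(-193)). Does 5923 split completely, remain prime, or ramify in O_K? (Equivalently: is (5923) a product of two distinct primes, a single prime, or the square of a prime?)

d = -193 ≡ 3 (mod 4), so O_K = ℤ[√-193] and disc(K) = 4d = -772.
disc(K) = -772 is not divisible by 5923; 5923 is unramified.
Compute (-193/5923) via Euler: 5730^((5923-1)/2) mod 5923 = 1, so (-193/5923) = 1.
Legendre symbol 1 ⇒ 5923 is split.

5923 splits in O_K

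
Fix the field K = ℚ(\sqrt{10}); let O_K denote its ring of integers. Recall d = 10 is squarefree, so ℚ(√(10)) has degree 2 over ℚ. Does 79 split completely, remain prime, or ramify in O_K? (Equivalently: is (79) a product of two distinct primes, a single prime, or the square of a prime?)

Since 10 ≢ 1 mod 4, the ring of integers is ℤ[√10] with discriminant 4·10 = 40.
disc(K) = 40 is not divisible by 79; 79 is unramified.
Euler's criterion: 10^39 mod 79 = 1. Thus (10|79) = 1.
Legendre symbol 1 ⇒ 79 is split.

splits completely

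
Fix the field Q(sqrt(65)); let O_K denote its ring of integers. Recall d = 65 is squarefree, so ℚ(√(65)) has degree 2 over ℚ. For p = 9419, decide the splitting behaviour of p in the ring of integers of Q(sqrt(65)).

d = 65 ≡ 1 (mod 4), so O_K = ℤ[(1+√65)/2] and disc(K) = d = 65.
disc(K) = 65 is not divisible by 9419; 9419 is unramified.
Legendre symbol by Euler's criterion: (65/9419) ≡ 65^4709 ≡ 9418 (mod 9419), i.e. (65/9419) = -1.
d is a non-residue mod p, hence 9419 remains inert in O_K.

p is inert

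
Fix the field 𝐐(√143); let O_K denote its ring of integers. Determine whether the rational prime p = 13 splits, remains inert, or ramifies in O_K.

ramified

d = 143 ≡ 3 (mod 4), so O_K = ℤ[√143] and disc(K) = 4d = 572.
Ramification test: 13 | 572. The prime 13 ramifies in K.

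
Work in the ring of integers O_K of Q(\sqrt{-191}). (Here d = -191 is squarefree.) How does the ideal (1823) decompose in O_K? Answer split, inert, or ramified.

splits completely

Since -191 ≡ 1 mod 4, the ring of integers is ℤ[(1+√-191)/2] with discriminant -191.
1823 ∤ -191, so 1823 is unramified.
Compute (-191/1823) via Euler: 1632^((1823-1)/2) mod 1823 = 1, so (-191/1823) = 1.
d is a quadratic residue mod p, hence 1823 splits in O_K.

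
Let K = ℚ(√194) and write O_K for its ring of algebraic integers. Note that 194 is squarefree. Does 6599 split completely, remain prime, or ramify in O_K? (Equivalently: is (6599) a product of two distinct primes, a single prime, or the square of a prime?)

Since 194 ≢ 1 mod 4, the ring of integers is ℤ[√194] with discriminant 4·194 = 776.
disc(K) = 776 is not divisible by 6599; 6599 is unramified.
Legendre symbol by Euler's criterion: (194/6599) ≡ 194^3299 ≡ 1 (mod 6599), i.e. (194/6599) = 1.
(194/6599) = 1, so 6599 splits.

split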